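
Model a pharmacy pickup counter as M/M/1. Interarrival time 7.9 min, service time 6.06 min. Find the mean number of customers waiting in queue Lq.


λ = 60/7.9 = 7.5949 /hr
μ = 60/6.06 = 9.9010 /hr
ρ = λ/μ = 7.5949/9.9010 = 0.7671
Lq = ρ²/(1−ρ) = 0.5884/0.2329 = 2.5264

Final: 2.5264


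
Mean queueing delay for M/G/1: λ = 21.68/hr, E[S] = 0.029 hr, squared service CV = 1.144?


ρ = λ·E[S] = 21.68·0.029 = 0.6287
E[S²] = E[S]²(1+C_s²) = 0.029²·(1+1.144) = 0.001803
Wq = λ·E[S²]/(2(1−ρ)) = 21.68·0.001803/(2·0.3713) = 0.05264 hr

Final: 0.05264 hr


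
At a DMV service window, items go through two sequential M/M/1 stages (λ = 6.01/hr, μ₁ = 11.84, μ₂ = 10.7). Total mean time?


Each node sees arrival rate λ = 6.01/hr (tandem ⇒ throughput preserved).
W₁ = 1/(μ₁−λ) = 1/(11.84−6.01) = 0.17153 hr
W₂ = 1/(μ₂−λ) = 1/(10.7−6.01) = 0.21322 hr
W_total = W₁ + W₂ = 0.17153 + 0.21322 = 0.38475 hr

Final: 0.38475 hr


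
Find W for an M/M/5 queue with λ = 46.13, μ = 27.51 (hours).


a = 1.6768; ρ = 0.3354; P₀ = 0.186420
Lq = P₀·a^c·ρ/(c!(1−ρ)²) = 0.01564
Wq = Lq/λ = 0.01564/46.13 = 0.0003390 hr
W = Wq + 1/μ = 0.0003390 + 0.03635 = 0.03669 hr

Final: 0.03669 hr


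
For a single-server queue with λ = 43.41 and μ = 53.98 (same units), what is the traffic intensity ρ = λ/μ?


ρ = λ/μ = 43.41/53.98 = 0.8042

Final: 0.8042


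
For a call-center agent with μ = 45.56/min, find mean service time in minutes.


Mean service time = 1/μ = 1/45.56 minute = 0.02195 minute
In minutes: 0.02195 × 1 = 0.02195 min

Final: 0.02195 min


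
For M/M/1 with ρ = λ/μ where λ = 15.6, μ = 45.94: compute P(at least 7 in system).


ρ = 15.6/45.94 = 0.3396
P(N ≥ n) = ρ^n = 0.3396^7 = 0.0005206

Final: 0.0005206


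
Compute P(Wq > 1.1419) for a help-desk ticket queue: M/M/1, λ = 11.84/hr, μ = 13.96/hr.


ρ = 11.84/13.96 = 0.8481
P(Wq > t) = ρ·e^{−(μ−λ)t} = 0.8481·e^{−2.4208}
= 0.8481·0.088848 = 0.075355

Final: 0.075355


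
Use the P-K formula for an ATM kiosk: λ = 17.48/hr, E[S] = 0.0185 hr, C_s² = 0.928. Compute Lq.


ρ = λ·E[S] = 17.48·0.0185 = 0.3234
Lq = ρ²(1+C_s²)/(2(1−ρ)) = 0.1046·(1+0.928)/(2·0.6766)
= 0.1046·1.9280/1.3532 = 0.14899

Final: 0.14899


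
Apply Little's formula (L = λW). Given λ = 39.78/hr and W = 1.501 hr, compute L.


L = λW = 39.78·1.501 = 59.7098

Final: 59.7098


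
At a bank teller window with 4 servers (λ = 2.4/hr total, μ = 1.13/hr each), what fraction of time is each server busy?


ρ = λ/(cμ) = 2.4/(4·1.13) = 2.4/4.52 = 0.5310

Final: 0.5310


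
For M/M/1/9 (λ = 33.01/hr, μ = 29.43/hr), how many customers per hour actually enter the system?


ρ = 1.1216; P_K = (1−ρ)ρ^9/(1−ρ^10) = 0.158854
λ_eff = λ(1 − P_K) = 33.01·(1 − 0.158854) = 33.01·0.841146 = 27.7662 /hr

Final: 27.7662 /hr


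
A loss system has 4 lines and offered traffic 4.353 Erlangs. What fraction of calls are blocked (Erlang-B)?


B(c,a) = (a^c/c!) / Σ_{k=0}^{c} a^k/k!
a^4/4! = 14.960408
Σ terms (k=0..4): 1.00000 + 4.35300 + 9.47430 + 13.74722 + 14.96041 = 43.534928
B = 14.960408/43.534928 = 0.343641

Final: 0.343641


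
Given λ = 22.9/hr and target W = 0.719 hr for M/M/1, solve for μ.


W = 1/(μ−λ) ⇒ μ − λ = 1/W = 1/0.719 = 1.3908
μ = λ + 1/W = 22.9 + 1.3908 = 24.2908 per hr

Final: 24.2908 /hr


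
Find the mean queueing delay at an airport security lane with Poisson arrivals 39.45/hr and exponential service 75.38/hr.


ρ = 39.45/75.38 = 0.5233
Wq = ρ/(μ−λ) = 0.5233/(75.38 − 39.45) = 0.5233/35.93 = 0.01457 hr

Final: 0.01457 hr


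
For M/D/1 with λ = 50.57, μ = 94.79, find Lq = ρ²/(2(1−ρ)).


ρ = 50.57/94.79 = 0.5335
M/D/1: Lq = ρ²/(2(1−ρ)) = 0.2846/(2·0.4665) = 0.30505

Final: 0.30505


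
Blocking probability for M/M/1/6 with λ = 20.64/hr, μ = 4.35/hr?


ρ = λ/μ = 20.64/4.35 = 4.7448
P_K = (1−ρ)ρ^K/(1−ρ^(K+1)) = (-3.7448·11410.971377)/(1 − 54143.091776)
= -42732.120399/-54142.091776 = 0.789259

Final: 0.789259


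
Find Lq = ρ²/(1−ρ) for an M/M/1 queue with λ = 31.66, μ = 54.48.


ρ = 31.66/54.48 = 0.5811
Lq = ρ²/(1−ρ) = 0.3377/0.4189 = 0.8062

Final: 0.8062


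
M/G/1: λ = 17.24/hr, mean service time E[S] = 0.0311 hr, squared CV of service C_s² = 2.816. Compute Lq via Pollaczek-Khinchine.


ρ = λ·E[S] = 17.24·0.0311 = 0.5362
Lq = ρ²(1+C_s²)/(2(1−ρ)) = 0.2875·(1+2.816)/(2·0.4638)
= 0.2875·3.8160/0.9277 = 1.18252

Final: 1.18252


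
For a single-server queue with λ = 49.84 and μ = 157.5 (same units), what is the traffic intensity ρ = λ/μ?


ρ = λ/μ = 49.84/157.5 = 0.3164

Final: 0.3164


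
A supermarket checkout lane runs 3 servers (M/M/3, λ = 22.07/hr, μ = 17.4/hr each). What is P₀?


a = λ/μ = 22.07/17.4 = 1.2684; ρ = a/c = 0.4228
Σ_{k=0}^{2} a^k/k! (terms k=0..2) = 1.00000 + 1.26839 + 0.80441 = 3.07280
Tail: a^3/(3!(1−ρ)) = 2.04061/(6·0.5772) = 0.58922
P₀ = 1/(3.07280 + 0.58922) = 1/3.66202 = 0.273073

Final: 0.273073


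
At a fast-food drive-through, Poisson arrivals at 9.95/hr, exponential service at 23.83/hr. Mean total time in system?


W = 1/(μ−λ) = 1/(23.83 − 9.95) = 1/13.88 = 0.07205 hr

Final: 0.07205 hr


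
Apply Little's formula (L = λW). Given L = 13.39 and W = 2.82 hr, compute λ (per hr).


λ = L/W = 13.39/2.82 = 4.7482 /hr

Final: 4.7482 /hr


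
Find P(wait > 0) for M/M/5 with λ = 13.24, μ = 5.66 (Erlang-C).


a = λ/μ = 2.3392; ρ = a/5 = 0.4678
P₀ = 0.094760 (from M/M/c formula)
C(c,a) = [a^c/(c!(1−ρ))]·P₀ = [70.04188/(120·0.5322)]·0.094760
= 1.09683·0.094760 = 0.103935

Final: 0.103935


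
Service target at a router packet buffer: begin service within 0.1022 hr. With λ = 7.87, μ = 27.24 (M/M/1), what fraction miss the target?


ρ = 7.87/27.24 = 0.2889
P(Wq > t) = ρ·e^{−(μ−λ)t} = 0.2889·e^{−1.9796}
= 0.2889·0.138123 = 0.039905

Final: 0.039905


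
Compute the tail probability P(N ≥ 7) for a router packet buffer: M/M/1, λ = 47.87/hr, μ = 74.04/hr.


ρ = 47.87/74.04 = 0.6465
P(N ≥ n) = ρ^n = 0.6465^7 = 0.047226

Final: 0.047226


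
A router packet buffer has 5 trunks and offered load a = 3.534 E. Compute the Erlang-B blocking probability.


B(c,a) = (a^c/c!) / Σ_{k=0}^{c} a^k/k!
a^5/5! = 4.593582
Σ terms (k=0..5): 1.00000 + 3.53400 + 6.24458 + 7.35611 + 6.49913 + 4.59358 = 29.227399
B = 4.593582/29.227399 = 0.157167

Final: 0.157167


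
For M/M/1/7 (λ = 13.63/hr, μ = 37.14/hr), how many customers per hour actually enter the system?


ρ = 0.3670; P_K = (1−ρ)ρ^7/(1−ρ^8) = 0.0005677
λ_eff = λ(1 − P_K) = 13.63·(1 − 0.0005677) = 13.63·0.999432 = 13.6223 /hr

Final: 13.6223 /hr


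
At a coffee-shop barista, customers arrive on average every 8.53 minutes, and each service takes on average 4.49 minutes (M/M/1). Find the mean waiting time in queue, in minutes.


λ = 60/8.53 = 7.0340 /hr
μ = 60/4.49 = 13.3630 /hr
ρ = λ/μ = 7.0340/13.3630 = 0.5264
Wq = ρ/(μ−λ) = 0.5264/(13.3630−7.0340) = 0.08317 hr
In minutes: 0.08317·60 = 4.990 min

Final: 4.990 min


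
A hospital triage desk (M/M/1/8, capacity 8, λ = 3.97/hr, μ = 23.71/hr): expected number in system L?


ρ = 3.97/23.71 = 0.1674
L = ρ[1 − (K+1)ρ^K + Kρ^(K+1)] / [(1−ρ)(1−ρ^(K+1))]
Numerator: 0.1674·(1 − 9·0.0000006178 + 8·0.0000001035) = 0.167439
Denominator: (0.8326)·(1.000000) = 0.832560
L = 0.167439/0.832560 = 0.2011

Final: 0.2011


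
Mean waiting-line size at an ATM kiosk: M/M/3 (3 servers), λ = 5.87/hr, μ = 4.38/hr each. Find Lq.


a = λ/μ = 1.3402; ρ = a/3 = 0.4467
P₀ = 0.252313
Lq = P₀·a^c·ρ / (c!·(1−ρ)²) = 0.252313·2.40709·0.4467/(6·0.30611)
= 0.14772

Final: 0.14772


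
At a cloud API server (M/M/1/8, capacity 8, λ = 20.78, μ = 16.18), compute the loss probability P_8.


ρ = λ/μ = 20.78/16.18 = 1.2843
P_K = (1−ρ)ρ^K/(1−ρ^(K+1)) = (-0.2843·7.401781)/(1 − 9.506119)
= -2.104338/-8.506119 = 0.247391

Final: 0.247391


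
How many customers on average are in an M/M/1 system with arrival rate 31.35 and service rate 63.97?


ρ = λ/μ = 31.35/63.97 = 0.4901
L = ρ/(1−ρ) = 0.4901/(1 − 0.4901) = 0.4901/0.5099 = 0.9611

Final: 0.9611


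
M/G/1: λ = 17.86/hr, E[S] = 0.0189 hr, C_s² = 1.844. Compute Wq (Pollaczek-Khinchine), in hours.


ρ = λ·E[S] = 17.86·0.0189 = 0.3376
E[S²] = E[S]²(1+C_s²) = 0.0189²·(1+1.844) = 0.001016
Wq = λ·E[S²]/(2(1−ρ)) = 17.86·0.001016/(2·0.6624) = 0.01369 hr

Final: 0.01369 hr


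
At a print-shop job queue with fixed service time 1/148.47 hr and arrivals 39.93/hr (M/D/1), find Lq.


ρ = 39.93/148.47 = 0.2689
M/D/1: Lq = ρ²/(2(1−ρ)) = 0.07233/(2·0.7311) = 0.04947

Final: 0.04947


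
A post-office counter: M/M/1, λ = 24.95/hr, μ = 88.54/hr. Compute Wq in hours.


ρ = 24.95/88.54 = 0.2818
Wq = ρ/(μ−λ) = 0.2818/(88.54 − 24.95) = 0.2818/63.59 = 0.004431 hr

Final: 0.004431 hr


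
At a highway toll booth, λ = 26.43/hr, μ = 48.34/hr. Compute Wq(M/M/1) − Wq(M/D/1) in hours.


ρ = 26.43/48.34 = 0.5468
Wq(M/M/1) = ρ/(μ−λ) = 0.5468/21.91 = 0.02495 hr
Wq(M/D/1) = ρ/(2(μ−λ)) = 0.01248 hr
Savings = 0.02495 − 0.01248 = 0.01248 hr

Final: 0.01248 hr


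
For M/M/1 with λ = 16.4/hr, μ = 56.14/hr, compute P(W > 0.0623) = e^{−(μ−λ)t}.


W ~ Exponential(μ−λ) for M/M/1.
μ − λ = 56.14 − 16.4 = 39.7400
P(W > t) = e^{−(μ−λ)t} = e^{−2.4758} = 0.084096

Final: 0.084096


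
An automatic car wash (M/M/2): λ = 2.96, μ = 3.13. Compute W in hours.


a = 0.9457; ρ = 0.4728; P₀ = 0.357918
Lq = P₀·a^c·ρ/(c!(1−ρ)²) = 0.27232
Wq = Lq/λ = 0.27232/2.96 = 0.09200 hr
W = Wq + 1/μ = 0.09200 + 0.31949 = 0.41149 hr

Final: 0.41149 hr


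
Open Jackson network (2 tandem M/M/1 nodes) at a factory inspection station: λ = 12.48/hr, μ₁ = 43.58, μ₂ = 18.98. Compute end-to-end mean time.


Each node sees arrival rate λ = 12.48/hr (tandem ⇒ throughput preserved).
W₁ = 1/(μ₁−λ) = 1/(43.58−12.48) = 0.03215 hr
W₂ = 1/(μ₂−λ) = 1/(18.98−12.48) = 0.15385 hr
W_total = W₁ + W₂ = 0.03215 + 0.15385 = 0.18600 hr

Final: 0.18600 hr


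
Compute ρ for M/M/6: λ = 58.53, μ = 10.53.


ρ = λ/(cμ) = 58.53/(6·10.53) = 58.53/63.18 = 0.9264

Final: 0.9264


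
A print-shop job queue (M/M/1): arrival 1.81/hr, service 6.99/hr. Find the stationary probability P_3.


ρ = 1.81/6.99 = 0.2589
P_n = (1−ρ)·ρ^n = (1 − 0.2589)·0.2589^3 = 0.7411·0.017362 = 0.012866

Final: 0.012866


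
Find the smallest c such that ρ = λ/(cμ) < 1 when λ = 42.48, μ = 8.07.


Stability requires cμ > λ ⇔ c > λ/μ.
λ/μ = 42.48/8.07 = 5.2639
Minimum integer c = ⌊5.2639⌋ + 1 = 6
Check: 6·8.07 = 48.42 > 42.48, while 5·8.07 = 40.35 ≤ 42.48

Final: 6 servers


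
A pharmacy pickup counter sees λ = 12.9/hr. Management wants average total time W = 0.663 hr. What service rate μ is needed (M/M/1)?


W = 1/(μ−λ) ⇒ μ − λ = 1/W = 1/0.663 = 1.5083
μ = λ + 1/W = 12.9 + 1.5083 = 14.4083 per hr

Final: 14.4083 /hr


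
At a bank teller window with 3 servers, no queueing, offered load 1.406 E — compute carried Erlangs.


B(3,1.406) = 0.120083 (Erlang-B)
Carried load = a(1 − B) = 1.406·(1 − 0.120083) = 1.406·0.879917 = 1.2372 E

Final: 1.2372 Erlangs


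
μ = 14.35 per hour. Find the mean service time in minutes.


Mean service time = 1/μ = 1/14.35 hour = 0.06969 hour
In minutes: 0.06969 × 60 = 4.1812 min

Final: 4.1812 min


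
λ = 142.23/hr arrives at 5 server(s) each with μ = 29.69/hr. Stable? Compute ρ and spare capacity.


Total capacity cμ = 5·29.69 = 148.45/hr
ρ = λ/(cμ) = 142.23/148.45 = 0.9581
Stable ⇔ ρ < 1: YES
Spare capacity = cμ − λ = 148.45 − 142.23 = 6.22/hr

Final: ρ = 0.9581; stable; margin = 6.22/hr


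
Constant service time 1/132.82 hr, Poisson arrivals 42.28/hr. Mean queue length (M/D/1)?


ρ = 42.28/132.82 = 0.3183
M/D/1: Lq = ρ²/(2(1−ρ)) = 0.1013/(2·0.6817) = 0.07433

Final: 0.07433


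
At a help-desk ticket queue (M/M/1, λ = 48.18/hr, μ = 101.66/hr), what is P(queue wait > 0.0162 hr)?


ρ = 48.18/101.66 = 0.4739
P(Wq > t) = ρ·e^{−(μ−λ)t} = 0.4739·e^{−0.8664}
= 0.4739·0.420473 = 0.199276

Final: 0.199276


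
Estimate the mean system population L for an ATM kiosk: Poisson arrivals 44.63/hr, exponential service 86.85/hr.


ρ = λ/μ = 44.63/86.85 = 0.5139
L = ρ/(1−ρ) = 0.5139/(1 − 0.5139) = 0.5139/0.4861 = 1.0571

Final: 1.0571


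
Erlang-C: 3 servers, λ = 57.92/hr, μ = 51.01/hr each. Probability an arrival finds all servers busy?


a = λ/μ = 1.1355; ρ = a/3 = 0.3785
P₀ = 0.315192 (from M/M/c formula)
C(c,a) = [a^c/(c!(1−ρ))]·P₀ = [1.46393/(6·0.6215)]·0.315192
= 0.39257·0.315192 = 0.123735

Final: 0.123735


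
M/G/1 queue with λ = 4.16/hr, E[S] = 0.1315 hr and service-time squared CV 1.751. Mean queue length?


ρ = λ·E[S] = 4.16·0.1315 = 0.5470
Lq = ρ²(1+C_s²)/(2(1−ρ)) = 0.2993·(1+1.751)/(2·0.4530)
= 0.2993·2.7510/0.9059 = 0.90874

Final: 0.90874


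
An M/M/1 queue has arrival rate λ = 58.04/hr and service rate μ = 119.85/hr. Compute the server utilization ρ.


ρ = λ/μ = 58.04/119.85 = 0.4843

Final: 0.4843


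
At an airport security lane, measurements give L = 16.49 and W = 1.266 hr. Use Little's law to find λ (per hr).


λ = L/W = 16.49/1.266 = 13.0253 /hr

Final: 13.0253 /hr


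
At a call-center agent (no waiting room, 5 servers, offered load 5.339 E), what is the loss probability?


B(c,a) = (a^c/c!) / Σ_{k=0}^{c} a^k/k!
a^5/5! = 36.150837
Σ terms (k=0..5): 1.00000 + 5.33900 + 14.25246 + 25.36463 + 33.85544 + 36.15084 = 115.962365
B = 36.150837/115.962365 = 0.311746

Final: 0.311746


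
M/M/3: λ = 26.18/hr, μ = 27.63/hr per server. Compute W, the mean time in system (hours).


a = 0.9475; ρ = 0.3158; P₀ = 0.384076
Lq = P₀·a^c·ρ/(c!(1−ρ)²) = 0.03674
Wq = Lq/λ = 0.03674/26.18 = 0.001404 hr
W = Wq + 1/μ = 0.001404 + 0.03619 = 0.03760 hr

Final: 0.03760 hr


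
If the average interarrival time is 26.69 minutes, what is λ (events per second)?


λ = 1/(interarrival time) in consistent units.
1 second = 0.0166667 min, so λ = 0.0166667/26.69 = 0.0006245 per second

Final: 0.0006245 /sec


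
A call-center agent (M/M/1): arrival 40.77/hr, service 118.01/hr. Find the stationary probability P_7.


ρ = 40.77/118.01 = 0.3455
P_n = (1−ρ)·ρ^n = (1 − 0.3455)·0.3455^7 = 0.6545·0.0005874 = 0.0003845

Final: 0.0003845


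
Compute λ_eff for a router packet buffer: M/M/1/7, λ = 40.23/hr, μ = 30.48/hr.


ρ = 1.3199; P_K = (1−ρ)ρ^7/(1−ρ^8) = 0.271875
λ_eff = λ(1 − P_K) = 40.23·(1 − 0.271875) = 40.23·0.728125 = 29.2925 /hr

Final: 29.2925 /hr


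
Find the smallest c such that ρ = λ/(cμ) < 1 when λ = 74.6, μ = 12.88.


Stability requires cμ > λ ⇔ c > λ/μ.
λ/μ = 74.6/12.88 = 5.7919
Minimum integer c = ⌊5.7919⌋ + 1 = 6
Check: 6·12.88 = 77.28 > 74.6, while 5·12.88 = 64.40 ≤ 74.6

Final: 6 servers


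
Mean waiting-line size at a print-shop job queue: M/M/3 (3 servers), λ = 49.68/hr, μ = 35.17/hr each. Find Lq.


a = λ/μ = 1.4126; ρ = a/3 = 0.4709
P₀ = 0.232666
Lq = P₀·a^c·ρ / (c!·(1−ρ)²) = 0.232666·2.81856·0.4709/(6·0.27999)
= 0.18380

Final: 0.18380


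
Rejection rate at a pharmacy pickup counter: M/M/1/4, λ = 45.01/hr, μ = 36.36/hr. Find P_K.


ρ = λ/μ = 45.01/36.36 = 1.2379
P_K = (1−ρ)ρ^K/(1−ρ^(K+1)) = (-0.2379·2.348230)/(1 − 2.906871)
= -0.558641/-1.906871 = 0.292962

Final: 0.292962


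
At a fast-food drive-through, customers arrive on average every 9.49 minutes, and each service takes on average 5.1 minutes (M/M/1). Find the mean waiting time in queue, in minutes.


λ = 60/9.49 = 6.3224 /hr
μ = 60/5.1 = 11.7647 /hr
ρ = λ/μ = 6.3224/11.7647 = 0.5374
Wq = ρ/(μ−λ) = 0.5374/(11.7647−6.3224) = 0.09875 hr
In minutes: 0.09875·60 = 5.925 min

Final: 5.925 min


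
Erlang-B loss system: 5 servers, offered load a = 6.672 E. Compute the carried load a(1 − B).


B(5,6.672) = 0.404805 (Erlang-B)
Carried load = a(1 − B) = 6.672·(1 − 0.404805) = 6.672·0.595195 = 3.9711 E

Final: 3.9711 Erlangs


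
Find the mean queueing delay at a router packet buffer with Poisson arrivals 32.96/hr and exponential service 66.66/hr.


ρ = 32.96/66.66 = 0.4944
Wq = ρ/(μ−λ) = 0.4944/(66.66 − 32.96) = 0.4944/33.70 = 0.01467 hr

Final: 0.01467 hr


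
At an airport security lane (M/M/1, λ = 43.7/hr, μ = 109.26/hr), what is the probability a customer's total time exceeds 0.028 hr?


W ~ Exponential(μ−λ) for M/M/1.
μ − λ = 109.26 − 43.7 = 65.5600
P(W > t) = e^{−(μ−λ)t} = e^{−1.8357} = 0.159505

Final: 0.159505


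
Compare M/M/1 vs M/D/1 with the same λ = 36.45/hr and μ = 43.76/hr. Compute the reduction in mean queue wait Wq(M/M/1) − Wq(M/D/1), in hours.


ρ = 36.45/43.76 = 0.8330
Wq(M/M/1) = ρ/(μ−λ) = 0.8330/7.31 = 0.11395 hr
Wq(M/D/1) = ρ/(2(μ−λ)) = 0.05697 hr
Savings = 0.11395 − 0.05697 = 0.05697 hr

Final: 0.05697 hr


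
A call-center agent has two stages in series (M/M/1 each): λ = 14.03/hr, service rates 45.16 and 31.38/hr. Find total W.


Each node sees arrival rate λ = 14.03/hr (tandem ⇒ throughput preserved).
W₁ = 1/(μ₁−λ) = 1/(45.16−14.03) = 0.03212 hr
W₂ = 1/(μ₂−λ) = 1/(31.38−14.03) = 0.05764 hr
W_total = W₁ + W₂ = 0.03212 + 0.05764 = 0.08976 hr

Final: 0.08976 hr


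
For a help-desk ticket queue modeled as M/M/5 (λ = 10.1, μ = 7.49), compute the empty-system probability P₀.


a = λ/μ = 10.1/7.49 = 1.3485; ρ = a/c = 0.2697
Σ_{k=0}^{4} a^k/k! (terms k=0..4) = 1.00000 + 1.34846 + 0.90918 + 0.40866 + 0.13777 = 3.80408
Tail: a^5/(5!(1−ρ)) = 4.45859/(120·0.7303) = 0.05088
P₀ = 1/(3.80408 + 0.05088) = 1/3.85495 = 0.259407

Final: 0.259407


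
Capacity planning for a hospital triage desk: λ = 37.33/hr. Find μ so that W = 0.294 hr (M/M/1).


W = 1/(μ−λ) ⇒ μ − λ = 1/W = 1/0.294 = 3.4014
μ = λ + 1/W = 37.33 + 3.4014 = 40.7314 per hr

Final: 40.7314 /hr


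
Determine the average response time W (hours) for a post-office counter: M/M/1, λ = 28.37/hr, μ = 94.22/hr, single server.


W = 1/(μ−λ) = 1/(94.22 − 28.37) = 1/65.85 = 0.01519 hr

Final: 0.01519 hr


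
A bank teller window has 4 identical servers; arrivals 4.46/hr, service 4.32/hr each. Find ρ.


ρ = λ/(cμ) = 4.46/(4·4.32) = 4.46/17.28 = 0.2581

Final: 0.2581


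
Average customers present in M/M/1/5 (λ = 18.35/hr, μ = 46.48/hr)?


ρ = 18.35/46.48 = 0.3948
L = ρ[1 − (K+1)ρ^K + Kρ^(K+1)] / [(1−ρ)(1−ρ^(K+1))]
Numerator: 0.3948·(1 − 6·0.009591 + 5·0.003786) = 0.379550
Denominator: (0.6052)·(0.996214) = 0.602915
L = 0.379550/0.602915 = 0.6295

Final: 0.6295


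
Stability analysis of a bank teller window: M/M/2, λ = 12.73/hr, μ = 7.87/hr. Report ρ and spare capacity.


Total capacity cμ = 2·7.87 = 15.74/hr
ρ = λ/(cμ) = 12.73/15.74 = 0.8088
Stable ⇔ ρ < 1: YES
Spare capacity = cμ − λ = 15.74 − 12.73 = 3.01/hr

Final: ρ = 0.8088; stable; margin = 3.01/hr


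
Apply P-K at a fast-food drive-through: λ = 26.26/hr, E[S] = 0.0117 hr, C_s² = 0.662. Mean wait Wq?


ρ = λ·E[S] = 26.26·0.0117 = 0.3072
E[S²] = E[S]²(1+C_s²) = 0.0117²·(1+0.662) = 0.0002275
Wq = λ·E[S²]/(2(1−ρ)) = 26.26·0.0002275/(2·0.6928) = 0.004312 hr

Final: 0.004312 hr


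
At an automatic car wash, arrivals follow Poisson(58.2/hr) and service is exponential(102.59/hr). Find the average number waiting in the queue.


ρ = 58.2/102.59 = 0.5673
Lq = ρ²/(1−ρ) = 0.3218/0.4327 = 0.7438

Final: 0.7438


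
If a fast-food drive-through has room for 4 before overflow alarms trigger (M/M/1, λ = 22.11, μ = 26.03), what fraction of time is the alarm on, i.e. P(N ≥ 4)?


ρ = 22.11/26.03 = 0.8494
P(N ≥ n) = ρ^n = 0.8494^4 = 0.520545

Final: 0.520545


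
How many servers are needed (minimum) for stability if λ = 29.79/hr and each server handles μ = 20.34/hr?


Stability requires cμ > λ ⇔ c > λ/μ.
λ/μ = 29.79/20.34 = 1.4646
Minimum integer c = ⌊1.4646⌋ + 1 = 2
Check: 2·20.34 = 40.68 > 29.79, while 1·20.34 = 20.34 ≤ 29.79

Final: 2 servers


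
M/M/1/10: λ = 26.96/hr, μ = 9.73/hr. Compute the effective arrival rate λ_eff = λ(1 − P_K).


ρ = 2.7708; P_K = (1−ρ)ρ^10/(1−ρ^11) = 0.639104
λ_eff = λ(1 − P_K) = 26.96·(1 − 0.639104) = 26.96·0.360896 = 9.7298 /hr

Final: 9.7298 /hr


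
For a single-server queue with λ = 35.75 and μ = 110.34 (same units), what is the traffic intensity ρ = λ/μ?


ρ = λ/μ = 35.75/110.34 = 0.3240

Final: 0.3240


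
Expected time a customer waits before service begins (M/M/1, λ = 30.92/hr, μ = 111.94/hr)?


ρ = 30.92/111.94 = 0.2762
Wq = ρ/(μ−λ) = 0.2762/(111.94 − 30.92) = 0.2762/81.02 = 0.003409 hr

Final: 0.003409 hr


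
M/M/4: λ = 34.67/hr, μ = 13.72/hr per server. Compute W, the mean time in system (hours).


a = 2.5270; ρ = 0.6317; P₀ = 0.071313
Lq = P₀·a^c·ρ/(c!(1−ρ)²) = 0.56441
Wq = Lq/λ = 0.56441/34.67 = 0.01628 hr
W = Wq + 1/μ = 0.01628 + 0.07289 = 0.08917 hr

Final: 0.08917 hr


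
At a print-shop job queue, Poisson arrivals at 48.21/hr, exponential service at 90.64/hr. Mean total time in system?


W = 1/(μ−λ) = 1/(90.64 − 48.21) = 1/42.43 = 0.02357 hr

Final: 0.02357 hr


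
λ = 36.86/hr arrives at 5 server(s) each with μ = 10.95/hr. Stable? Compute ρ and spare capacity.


Total capacity cμ = 5·10.95 = 54.75/hr
ρ = λ/(cμ) = 36.86/54.75 = 0.6732
Stable ⇔ ρ < 1: YES
Spare capacity = cμ − λ = 54.75 − 36.86 = 17.89/hr

Final: ρ = 0.6732; stable; margin = 17.89/hr


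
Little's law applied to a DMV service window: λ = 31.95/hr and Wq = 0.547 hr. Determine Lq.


Lq = λWq = 31.95·0.547 = 17.4766

Final: 17.4766


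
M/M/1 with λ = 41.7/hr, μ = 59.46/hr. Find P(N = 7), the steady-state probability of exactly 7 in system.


ρ = 41.7/59.46 = 0.7013
P_n = (1−ρ)·ρ^n = (1 − 0.7013)·0.7013^7 = 0.2987·0.083441 = 0.024923

Final: 0.024923


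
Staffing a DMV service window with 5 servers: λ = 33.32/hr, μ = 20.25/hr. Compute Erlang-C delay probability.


a = λ/μ = 1.6454; ρ = a/5 = 0.3291
P₀ = 0.192423 (from M/M/c formula)
C(c,a) = [a^c/(c!(1−ρ))]·P₀ = [12.06146/(120·0.6709)]·0.192423
= 0.14981·0.192423 = 0.028828

Final: 0.028828


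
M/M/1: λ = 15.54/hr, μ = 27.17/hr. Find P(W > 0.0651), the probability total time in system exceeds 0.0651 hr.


W ~ Exponential(μ−λ) for M/M/1.
μ − λ = 27.17 − 15.54 = 11.6300
P(W > t) = e^{−(μ−λ)t} = e^{−0.7571} = 0.469019

Final: 0.469019


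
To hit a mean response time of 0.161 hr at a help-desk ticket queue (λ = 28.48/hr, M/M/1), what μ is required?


W = 1/(μ−λ) ⇒ μ − λ = 1/W = 1/0.161 = 6.2112
μ = λ + 1/W = 28.48 + 6.2112 = 34.6912 per hr

Final: 34.6912 /hr


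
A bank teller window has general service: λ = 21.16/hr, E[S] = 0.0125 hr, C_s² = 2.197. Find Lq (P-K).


ρ = λ·E[S] = 21.16·0.0125 = 0.2645
Lq = ρ²(1+C_s²)/(2(1−ρ)) = 0.06996·(1+2.197)/(2·0.7355)
= 0.06996·3.1970/1.4710 = 0.15205

Final: 0.15205


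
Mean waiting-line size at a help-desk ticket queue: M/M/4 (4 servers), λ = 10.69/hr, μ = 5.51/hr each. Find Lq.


a = λ/μ = 1.9401; ρ = a/4 = 0.4850
P₀ = 0.139168
Lq = P₀·a^c·ρ / (c!·(1−ρ)²) = 0.139168·14.16787·0.4850/(24·0.26520)
= 0.15026

Final: 0.15026


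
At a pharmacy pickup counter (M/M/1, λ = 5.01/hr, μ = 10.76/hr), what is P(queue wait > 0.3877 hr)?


ρ = 5.01/10.76 = 0.4656
P(Wq > t) = ρ·e^{−(μ−λ)t} = 0.4656·e^{−2.2293}
= 0.4656·0.107606 = 0.050103

Final: 0.050103


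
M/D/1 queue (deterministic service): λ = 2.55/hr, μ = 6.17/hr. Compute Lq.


ρ = 2.55/6.17 = 0.4133
M/D/1: Lq = ρ²/(2(1−ρ)) = 0.1708/(2·0.5867) = 0.14556

Final: 0.14556


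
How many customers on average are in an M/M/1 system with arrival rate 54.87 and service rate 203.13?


ρ = λ/μ = 54.87/203.13 = 0.2701
L = ρ/(1−ρ) = 0.2701/(1 − 0.2701) = 0.2701/0.7299 = 0.3701

Final: 0.3701


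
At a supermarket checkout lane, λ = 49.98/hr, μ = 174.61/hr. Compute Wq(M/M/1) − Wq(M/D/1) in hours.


ρ = 49.98/174.61 = 0.2862
Wq(M/M/1) = ρ/(μ−λ) = 0.2862/124.63 = 0.002297 hr
Wq(M/D/1) = ρ/(2(μ−λ)) = 0.001148 hr
Savings = 0.002297 − 0.001148 = 0.001148 hr

Final: 0.001148 hr


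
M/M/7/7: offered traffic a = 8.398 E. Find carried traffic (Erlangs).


B(7,8.398) = 0.330153 (Erlang-B)
Carried load = a(1 − B) = 8.398·(1 − 0.330153) = 8.398·0.669847 = 5.6254 E

Final: 5.6254 Erlangs


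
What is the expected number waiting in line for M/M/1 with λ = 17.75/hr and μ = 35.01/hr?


ρ = 17.75/35.01 = 0.5070
Lq = ρ²/(1−ρ) = 0.2570/0.4930 = 0.5214

Final: 0.5214


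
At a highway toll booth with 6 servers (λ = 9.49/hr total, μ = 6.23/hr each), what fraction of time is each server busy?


ρ = λ/(cμ) = 9.49/(6·6.23) = 9.49/37.38 = 0.2539

Final: 0.2539


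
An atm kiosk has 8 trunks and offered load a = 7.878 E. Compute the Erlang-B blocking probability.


B(c,a) = (a^c/c!) / Σ_{k=0}^{c} a^k/k!
a^8/8! = 367.965658
Σ terms (k=0..8): 1.00000 + 7.87800 + 31.03144 + 81.48857 + 160.49173 + 252.87077 + 332.01933 + 373.66403 + 367.96566 = 1608.409532
B = 367.965658/1608.409532 = 0.228776

Final: 0.228776


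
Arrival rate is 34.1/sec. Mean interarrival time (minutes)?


Mean interarrival time = 1/λ = 1/34.1 second = 0.02933 second
In minutes: 0.02933 × 0.0166667 = 0.0004888 min

Final: 0.0004888 min


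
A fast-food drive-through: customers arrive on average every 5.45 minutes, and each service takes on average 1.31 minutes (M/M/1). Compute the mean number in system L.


λ = 60/5.45 = 11.0092 /hr
μ = 60/1.31 = 45.8015 /hr
ρ = λ/μ = 11.0092/45.8015 = 0.2404
L = ρ/(1−ρ) = 0.2404/0.7596 = 0.3164

Final: 0.3164


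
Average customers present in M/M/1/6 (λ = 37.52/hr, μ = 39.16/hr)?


ρ = 37.52/39.16 = 0.9581
L = ρ[1 − (K+1)ρ^K + Kρ^(K+1)] / [(1−ρ)(1−ρ^(K+1))]
Numerator: 0.9581·(1 − 7·0.773608 + 6·0.741210) = 0.030662
Denominator: (0.04188)·(0.258790) = 0.010838
L = 0.030662/0.010838 = 2.8291

Final: 2.8291


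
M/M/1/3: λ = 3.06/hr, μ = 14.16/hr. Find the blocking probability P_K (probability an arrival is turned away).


ρ = λ/μ = 3.06/14.16 = 0.2161
P_K = (1−ρ)ρ^K/(1−ρ^(K+1)) = (0.7839·0.010092)/(1 − 0.002181)
= 0.007911/0.997819 = 0.007928

Final: 0.007928


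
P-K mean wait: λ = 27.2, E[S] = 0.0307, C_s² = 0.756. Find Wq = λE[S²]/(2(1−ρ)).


ρ = λ·E[S] = 27.2·0.0307 = 0.8350
E[S²] = E[S]²(1+C_s²) = 0.0307²·(1+0.756) = 0.001655
Wq = λ·E[S²]/(2(1−ρ)) = 27.2·0.001655/(2·0.1650) = 0.13645 hr

Final: 0.13645 hr


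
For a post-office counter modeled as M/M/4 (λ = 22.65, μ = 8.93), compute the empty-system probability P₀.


a = λ/μ = 22.65/8.93 = 2.5364; ρ = a/c = 0.6341
Σ_{k=0}^{3} a^k/k! (terms k=0..3) = 1.00000 + 2.53639 + 3.21665 + 2.71956 = 9.47260
Tail: a^4/(4!(1−ρ)) = 41.38729/(24·0.3659) = 4.71294
P₀ = 1/(9.47260 + 4.71294) = 1/14.18554 = 0.070494

Final: 0.070494


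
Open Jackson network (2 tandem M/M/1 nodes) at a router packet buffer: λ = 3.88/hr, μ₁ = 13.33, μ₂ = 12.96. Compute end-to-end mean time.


Each node sees arrival rate λ = 3.88/hr (tandem ⇒ throughput preserved).
W₁ = 1/(μ₁−λ) = 1/(13.33−3.88) = 0.10582 hr
W₂ = 1/(μ₂−λ) = 1/(12.96−3.88) = 0.11013 hr
W_total = W₁ + W₂ = 0.10582 + 0.11013 = 0.21595 hr

Final: 0.21595 hr


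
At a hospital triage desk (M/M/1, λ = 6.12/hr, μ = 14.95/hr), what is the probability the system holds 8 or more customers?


ρ = 6.12/14.95 = 0.4094
P(N ≥ n) = ρ^n = 0.4094^8 = 0.0007886

Final: 0.0007886


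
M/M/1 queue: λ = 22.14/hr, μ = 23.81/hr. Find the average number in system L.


ρ = λ/μ = 22.14/23.81 = 0.9299
L = ρ/(1−ρ) = 0.9299/(1 − 0.9299) = 0.9299/0.07014 = 13.2575

Final: 13.2575


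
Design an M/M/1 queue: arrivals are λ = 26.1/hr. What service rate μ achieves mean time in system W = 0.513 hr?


W = 1/(μ−λ) ⇒ μ − λ = 1/W = 1/0.513 = 1.9493
μ = λ + 1/W = 26.1 + 1.9493 = 28.0493 per hr

Final: 28.0493 /hr


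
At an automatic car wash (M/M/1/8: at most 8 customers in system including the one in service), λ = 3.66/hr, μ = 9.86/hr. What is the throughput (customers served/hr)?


ρ = 0.3712; P_K = (1−ρ)ρ^8/(1−ρ^9) = 0.0002267
λ_eff = λ(1 − P_K) = 3.66·(1 − 0.0002267) = 3.66·0.999773 = 3.6592 /hr

Final: 3.6592 /hr


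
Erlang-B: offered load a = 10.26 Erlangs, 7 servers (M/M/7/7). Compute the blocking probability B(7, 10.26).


B(c,a) = (a^c/c!) / Σ_{k=0}^{c} a^k/k!
a^7/7! = 2374.657551
Σ terms (k=0..7): 1.00000 + 10.26000 + 52.63380 + 180.00760 + 461.71948 + 947.44838 + 1620.13673 + 2374.65755 = 5647.863543
B = 2374.657551/5647.863543 = 0.420452

Final: 0.420452


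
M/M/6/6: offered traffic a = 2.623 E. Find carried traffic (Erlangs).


B(6,2.623) = 0.033431 (Erlang-B)
Carried load = a(1 − B) = 2.623·(1 − 0.033431) = 2.623·0.966569 = 2.5353 E

Final: 2.5353 Erlangs


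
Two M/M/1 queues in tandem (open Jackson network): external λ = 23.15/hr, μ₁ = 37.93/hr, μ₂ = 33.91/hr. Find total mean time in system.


Each node sees arrival rate λ = 23.15/hr (tandem ⇒ throughput preserved).
W₁ = 1/(μ₁−λ) = 1/(37.93−23.15) = 0.06766 hr
W₂ = 1/(μ₂−λ) = 1/(33.91−23.15) = 0.09294 hr
W_total = W₁ + W₂ = 0.06766 + 0.09294 = 0.16060 hr

Final: 0.16060 hr


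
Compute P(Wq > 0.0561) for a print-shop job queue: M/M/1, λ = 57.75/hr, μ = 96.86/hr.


ρ = 57.75/96.86 = 0.5962
P(Wq > t) = ρ·e^{−(μ−λ)t} = 0.5962·e^{−2.1941}
= 0.5962·0.111462 = 0.066456

Final: 0.066456


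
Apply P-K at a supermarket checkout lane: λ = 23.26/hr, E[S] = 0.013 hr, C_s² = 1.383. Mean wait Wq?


ρ = λ·E[S] = 23.26·0.013 = 0.3024
E[S²] = E[S]²(1+C_s²) = 0.013²·(1+1.383) = 0.0004027
Wq = λ·E[S²]/(2(1−ρ)) = 23.26·0.0004027/(2·0.6976) = 0.006714 hr

Final: 0.006714 hr


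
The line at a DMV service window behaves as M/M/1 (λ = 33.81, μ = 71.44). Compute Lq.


ρ = 33.81/71.44 = 0.4733
Lq = ρ²/(1−ρ) = 0.2240/0.5267 = 0.4252

Final: 0.4252


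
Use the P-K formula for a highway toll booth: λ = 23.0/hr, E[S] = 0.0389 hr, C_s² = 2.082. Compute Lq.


ρ = λ·E[S] = 23.0·0.0389 = 0.8947
Lq = ρ²(1+C_s²)/(2(1−ρ)) = 0.8005·(1+2.082)/(2·0.1053)
= 0.8005·3.0820/0.2106 = 11.71465

Final: 11.71465


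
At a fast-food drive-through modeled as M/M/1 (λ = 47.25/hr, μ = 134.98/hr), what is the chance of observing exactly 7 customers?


ρ = 47.25/134.98 = 0.3501
P_n = (1−ρ)·ρ^n = (1 − 0.3501)·0.3501^7 = 0.6499·0.0006441 = 0.0004186

Final: 0.0004186


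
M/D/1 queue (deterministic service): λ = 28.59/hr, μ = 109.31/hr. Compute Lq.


ρ = 28.59/109.31 = 0.2615
M/D/1: Lq = ρ²/(2(1−ρ)) = 0.06841/(2·0.7385) = 0.04632

Final: 0.04632


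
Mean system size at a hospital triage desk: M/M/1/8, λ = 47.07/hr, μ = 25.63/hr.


ρ = 47.07/25.63 = 1.8365
L = ρ[1 − (K+1)ρ^K + Kρ^(K+1)] / [(1−ρ)(1−ρ^(K+1))]
Numerator: 1.8365·(1 − 9·129.409076 + 8·237.662318) = 1354.647897
Denominator: (-0.8365)·(-236.662318) = 197.972692
L = 1354.647897/197.972692 = 6.8426

Final: 6.8426


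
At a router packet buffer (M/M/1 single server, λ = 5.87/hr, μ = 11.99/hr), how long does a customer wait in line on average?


ρ = 5.87/11.99 = 0.4896
Wq = ρ/(μ−λ) = 0.4896/(11.99 − 5.87) = 0.4896/6.12 = 0.08000 hr

Final: 0.08000 hr


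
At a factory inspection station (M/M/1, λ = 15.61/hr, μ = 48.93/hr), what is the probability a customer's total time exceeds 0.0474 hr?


W ~ Exponential(μ−λ) for M/M/1.
μ − λ = 48.93 − 15.61 = 33.3200
P(W > t) = e^{−(μ−λ)t} = e^{−1.5794} = 0.206105

Final: 0.206105


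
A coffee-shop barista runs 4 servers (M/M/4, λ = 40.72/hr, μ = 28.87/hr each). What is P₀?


a = λ/μ = 40.72/28.87 = 1.4105; ρ = a/c = 0.3526
Σ_{k=0}^{3} a^k/k! (terms k=0..3) = 1.00000 + 1.41046 + 0.99470 + 0.46766 = 3.87282
Tail: a^4/(4!(1−ρ)) = 3.95771/(24·0.6474) = 0.25472
P₀ = 1/(3.87282 + 0.25472) = 1/4.12755 = 0.242275

Final: 0.242275


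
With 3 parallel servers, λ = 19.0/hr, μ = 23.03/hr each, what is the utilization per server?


ρ = λ/(cμ) = 19.0/(3·23.03) = 19.0/69.09 = 0.2750

Final: 0.2750


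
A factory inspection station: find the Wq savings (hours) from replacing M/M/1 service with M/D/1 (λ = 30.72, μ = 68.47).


ρ = 30.72/68.47 = 0.4487
Wq(M/M/1) = ρ/(μ−λ) = 0.4487/37.75 = 0.01189 hr
Wq(M/D/1) = ρ/(2(μ−λ)) = 0.005943 hr
Savings = 0.01189 − 0.005943 = 0.005943 hr

Final: 0.005943 hr


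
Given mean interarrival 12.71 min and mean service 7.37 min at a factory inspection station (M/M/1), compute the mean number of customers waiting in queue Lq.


λ = 60/12.71 = 4.7207 /hr
μ = 60/7.37 = 8.1411 /hr
ρ = λ/μ = 4.7207/8.1411 = 0.5799
Lq = ρ²/(1−ρ) = 0.3362/0.4201 = 0.8003

Final: 0.8003


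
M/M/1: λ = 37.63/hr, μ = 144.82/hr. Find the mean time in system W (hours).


W = 1/(μ−λ) = 1/(144.82 − 37.63) = 1/107.19 = 0.009329 hr

Final: 0.009329 hr


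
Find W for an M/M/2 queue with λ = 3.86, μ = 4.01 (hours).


a = 0.9626; ρ = 0.4813; P₀ = 0.350168
Lq = P₀·a^c·ρ/(c!(1−ρ)²) = 0.29021
Wq = Lq/λ = 0.29021/3.86 = 0.07518 hr
W = Wq + 1/μ = 0.07518 + 0.24938 = 0.32456 hr

Final: 0.32456 hr


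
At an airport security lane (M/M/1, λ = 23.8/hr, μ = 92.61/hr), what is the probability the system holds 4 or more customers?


ρ = 23.8/92.61 = 0.2570
P(N ≥ n) = ρ^n = 0.2570^4 = 0.004362

Final: 0.004362


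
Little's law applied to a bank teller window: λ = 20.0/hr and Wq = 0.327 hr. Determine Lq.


Lq = λWq = 20.0·0.327 = 6.5400

Final: 6.5400


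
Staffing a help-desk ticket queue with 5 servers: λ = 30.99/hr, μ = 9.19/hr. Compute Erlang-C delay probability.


a = λ/μ = 3.3721; ρ = a/5 = 0.6744
P₀ = 0.030305 (from M/M/c formula)
C(c,a) = [a^c/(c!(1−ρ))]·P₀ = [436.04401/(120·0.3256)]·0.030305
= 11.16100·0.030305 = 0.338237

Final: 0.338237


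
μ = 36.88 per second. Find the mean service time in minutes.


Mean service time = 1/μ = 1/36.88 second = 0.02711 second
In minutes: 0.02711 × 0.0166667 = 0.0004519 min

Final: 0.0004519 min


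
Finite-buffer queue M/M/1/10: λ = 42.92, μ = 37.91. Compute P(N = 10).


ρ = λ/μ = 42.92/37.91 = 1.1322
P_K = (1−ρ)ρ^K/(1−ρ^(K+1)) = (-0.1322·3.459866)/(1 − 3.917105)
= -0.457239/-2.917105 = 0.156744

Final: 0.156744


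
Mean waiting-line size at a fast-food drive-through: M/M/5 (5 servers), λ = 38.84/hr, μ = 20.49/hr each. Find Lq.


a = λ/μ = 1.8956; ρ = a/5 = 0.3791
P₀ = 0.149394
Lq = P₀·a^c·ρ / (c!·(1−ρ)²) = 0.149394·24.47295·0.3791/(120·0.38550)
= 0.02996

Final: 0.02996


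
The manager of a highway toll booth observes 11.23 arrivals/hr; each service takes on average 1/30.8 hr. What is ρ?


ρ = λ/μ = 11.23/30.8 = 0.3646

Final: 0.3646


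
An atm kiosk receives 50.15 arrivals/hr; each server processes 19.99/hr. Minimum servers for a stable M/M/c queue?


Stability requires cμ > λ ⇔ c > λ/μ.
λ/μ = 50.15/19.99 = 2.5088
Minimum integer c = ⌊2.5088⌋ + 1 = 3
Check: 3·19.99 = 59.97 > 50.15, while 2·19.99 = 39.98 ≤ 50.15

Final: 3 servers


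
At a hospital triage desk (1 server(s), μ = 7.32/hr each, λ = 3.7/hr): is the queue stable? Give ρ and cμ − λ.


Total capacity cμ = 1·7.32 = 7.32/hr
ρ = λ/(cμ) = 3.7/7.32 = 0.5055
Stable ⇔ ρ < 1: YES
Spare capacity = cμ − λ = 7.32 − 3.7 = 3.62/hr

Final: ρ = 0.5055; stable; margin = 3.62/hr


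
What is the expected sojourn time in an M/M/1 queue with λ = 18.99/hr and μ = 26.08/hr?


W = 1/(μ−λ) = 1/(26.08 − 18.99) = 1/7.09 = 0.1410 hr

Final: 0.1410 hr


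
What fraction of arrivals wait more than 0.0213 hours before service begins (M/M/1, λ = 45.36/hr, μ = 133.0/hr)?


ρ = 45.36/133.0 = 0.3411
P(Wq > t) = ρ·e^{−(μ−λ)t} = 0.3411·e^{−1.8667}
= 0.3411·0.154628 = 0.052736

Final: 0.052736


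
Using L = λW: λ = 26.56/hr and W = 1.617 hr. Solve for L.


L = λW = 26.56·1.617 = 42.9475

Final: 42.9475


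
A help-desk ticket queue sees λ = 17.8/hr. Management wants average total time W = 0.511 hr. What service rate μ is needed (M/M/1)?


W = 1/(μ−λ) ⇒ μ − λ = 1/W = 1/0.511 = 1.9569
μ = λ + 1/W = 17.8 + 1.9569 = 19.7569 per hr

Final: 19.7569 /hr


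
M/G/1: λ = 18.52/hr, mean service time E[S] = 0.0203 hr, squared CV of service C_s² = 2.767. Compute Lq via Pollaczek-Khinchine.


ρ = λ·E[S] = 18.52·0.0203 = 0.3760
Lq = ρ²(1+C_s²)/(2(1−ρ)) = 0.1413·(1+2.767)/(2·0.6240)
= 0.1413·3.7670/1.2481 = 0.42660

Final: 0.42660


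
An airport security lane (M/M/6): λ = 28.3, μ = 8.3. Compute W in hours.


a = 3.4096; ρ = 0.5683; P₀ = 0.031892
Lq = P₀·a^c·ρ/(c!(1−ρ)²) = 0.21220
Wq = Lq/λ = 0.21220/28.3 = 0.007498 hr
W = Wq + 1/μ = 0.007498 + 0.12048 = 0.12798 hr

Final: 0.12798 hr


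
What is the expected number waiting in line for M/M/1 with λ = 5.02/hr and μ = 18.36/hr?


ρ = 5.02/18.36 = 0.2734
Lq = ρ²/(1−ρ) = 0.07476/0.7266 = 0.1029

Final: 0.1029


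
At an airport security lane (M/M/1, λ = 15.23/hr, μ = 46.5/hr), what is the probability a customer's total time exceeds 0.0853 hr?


W ~ Exponential(μ−λ) for M/M/1.
μ − λ = 46.5 − 15.23 = 31.2700
P(W > t) = e^{−(μ−λ)t} = e^{−2.6673} = 0.069437

Final: 0.069437


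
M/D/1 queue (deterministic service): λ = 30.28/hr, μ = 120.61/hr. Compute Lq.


ρ = 30.28/120.61 = 0.2511
M/D/1: Lq = ρ²/(2(1−ρ)) = 0.06303/(2·0.7489) = 0.04208

Final: 0.04208


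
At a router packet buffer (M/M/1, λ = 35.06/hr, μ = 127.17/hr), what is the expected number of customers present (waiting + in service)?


ρ = λ/μ = 35.06/127.17 = 0.2757
L = ρ/(1−ρ) = 0.2757/(1 − 0.2757) = 0.2757/0.7243 = 0.3806

Final: 0.3806


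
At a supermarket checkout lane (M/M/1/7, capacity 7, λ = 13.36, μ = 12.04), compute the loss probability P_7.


ρ = λ/μ = 13.36/12.04 = 1.1096
P_K = (1−ρ)ρ^K/(1−ρ^(K+1)) = (-0.1096·2.071380)/(1 − 2.298475)
= -0.227095/-1.298475 = 0.174894

Final: 0.174894


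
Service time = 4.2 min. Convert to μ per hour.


μ = 1/(service time) in consistent units.
1 hour = 60 min, so μ = 60/4.2 = 14.2857 per hour

Final: 14.2857 /hr


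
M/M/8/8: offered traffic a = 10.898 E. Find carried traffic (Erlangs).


B(8,10.898) = 0.378436 (Erlang-B)
Carried load = a(1 − B) = 10.898·(1 − 0.378436) = 10.898·0.621564 = 6.7738 E

Final: 6.7738 Erlangs


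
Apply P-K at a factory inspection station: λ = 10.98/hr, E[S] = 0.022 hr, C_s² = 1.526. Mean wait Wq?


ρ = λ·E[S] = 10.98·0.022 = 0.2416
E[S²] = E[S]²(1+C_s²) = 0.022²·(1+1.526) = 0.001223
Wq = λ·E[S²]/(2(1−ρ)) = 10.98·0.001223/(2·0.7584) = 0.008850 hr

Final: 0.008850 hr


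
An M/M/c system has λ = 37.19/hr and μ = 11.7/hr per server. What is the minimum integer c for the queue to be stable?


Stability requires cμ > λ ⇔ c > λ/μ.
λ/μ = 37.19/11.7 = 3.1786
Minimum integer c = ⌊3.1786⌋ + 1 = 4
Check: 4·11.7 = 46.80 > 37.19, while 3·11.7 = 35.10 ≤ 37.19

Final: 4 servers
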